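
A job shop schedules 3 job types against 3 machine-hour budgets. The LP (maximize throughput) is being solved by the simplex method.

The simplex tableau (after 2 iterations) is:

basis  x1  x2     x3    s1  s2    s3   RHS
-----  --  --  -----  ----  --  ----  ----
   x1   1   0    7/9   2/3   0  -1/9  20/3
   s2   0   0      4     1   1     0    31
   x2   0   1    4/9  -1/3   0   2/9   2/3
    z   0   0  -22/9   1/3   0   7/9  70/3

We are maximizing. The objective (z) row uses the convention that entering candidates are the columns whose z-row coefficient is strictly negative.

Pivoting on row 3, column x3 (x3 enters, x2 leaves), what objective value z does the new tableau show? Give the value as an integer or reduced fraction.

Minimum ratio for x3: (2/3)/(4/9) = 3/2.
z changes by −(z-row coeff of x3)·ratio = −(-22/9)·(3/2) = 11/3.
New z = 70/3 + (11/3) = 27.

27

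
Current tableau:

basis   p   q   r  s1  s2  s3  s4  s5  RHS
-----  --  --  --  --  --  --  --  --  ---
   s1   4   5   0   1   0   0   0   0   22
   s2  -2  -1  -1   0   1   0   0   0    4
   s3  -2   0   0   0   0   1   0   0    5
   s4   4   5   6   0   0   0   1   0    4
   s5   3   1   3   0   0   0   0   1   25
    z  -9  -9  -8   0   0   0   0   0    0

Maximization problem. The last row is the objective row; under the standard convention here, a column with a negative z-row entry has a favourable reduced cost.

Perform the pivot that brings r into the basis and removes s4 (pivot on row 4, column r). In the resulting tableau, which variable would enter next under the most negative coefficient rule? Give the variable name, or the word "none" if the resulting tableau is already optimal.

Pivot element 6. New z-row = old z-row − (-8)·(row 4/6).
Updated z-row coefficients: p: -11/3, q: -7/3, r: 0, s1: 0, s2: 0, s3: 0, s4: 4/3, s5: 0.
The most negative is -11/3 in column p, so p would enter next.

p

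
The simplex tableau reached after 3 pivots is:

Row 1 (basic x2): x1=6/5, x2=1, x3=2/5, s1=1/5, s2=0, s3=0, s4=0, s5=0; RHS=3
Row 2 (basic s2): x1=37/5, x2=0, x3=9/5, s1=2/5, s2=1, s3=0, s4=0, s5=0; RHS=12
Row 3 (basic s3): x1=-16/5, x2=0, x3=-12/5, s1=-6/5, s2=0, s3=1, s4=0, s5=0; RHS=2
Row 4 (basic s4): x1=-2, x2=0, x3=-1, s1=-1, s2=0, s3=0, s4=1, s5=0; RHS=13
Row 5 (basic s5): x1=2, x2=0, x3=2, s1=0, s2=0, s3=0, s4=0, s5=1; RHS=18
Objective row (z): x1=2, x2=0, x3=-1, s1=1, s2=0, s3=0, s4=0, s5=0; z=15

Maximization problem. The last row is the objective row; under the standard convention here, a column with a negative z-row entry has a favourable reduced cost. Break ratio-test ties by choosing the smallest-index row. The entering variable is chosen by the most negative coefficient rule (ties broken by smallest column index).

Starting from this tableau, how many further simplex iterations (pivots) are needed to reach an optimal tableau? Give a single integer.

pivot: x3 in, s2 out → z = 65/3
No improving column remains; optimal.

1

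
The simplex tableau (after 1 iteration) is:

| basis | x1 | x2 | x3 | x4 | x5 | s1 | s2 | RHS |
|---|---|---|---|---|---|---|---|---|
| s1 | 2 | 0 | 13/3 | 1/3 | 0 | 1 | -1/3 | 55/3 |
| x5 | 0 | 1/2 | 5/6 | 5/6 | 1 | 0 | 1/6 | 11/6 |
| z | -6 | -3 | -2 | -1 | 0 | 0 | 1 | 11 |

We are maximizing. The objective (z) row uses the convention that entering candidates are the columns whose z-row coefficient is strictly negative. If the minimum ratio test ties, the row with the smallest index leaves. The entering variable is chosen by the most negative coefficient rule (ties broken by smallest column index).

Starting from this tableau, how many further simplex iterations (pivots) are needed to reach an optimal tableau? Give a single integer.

2

pivot: x1 in, s1 out → z = 66
pivot: x2 in, x5 out → z = 77
No improving column remains; optimal.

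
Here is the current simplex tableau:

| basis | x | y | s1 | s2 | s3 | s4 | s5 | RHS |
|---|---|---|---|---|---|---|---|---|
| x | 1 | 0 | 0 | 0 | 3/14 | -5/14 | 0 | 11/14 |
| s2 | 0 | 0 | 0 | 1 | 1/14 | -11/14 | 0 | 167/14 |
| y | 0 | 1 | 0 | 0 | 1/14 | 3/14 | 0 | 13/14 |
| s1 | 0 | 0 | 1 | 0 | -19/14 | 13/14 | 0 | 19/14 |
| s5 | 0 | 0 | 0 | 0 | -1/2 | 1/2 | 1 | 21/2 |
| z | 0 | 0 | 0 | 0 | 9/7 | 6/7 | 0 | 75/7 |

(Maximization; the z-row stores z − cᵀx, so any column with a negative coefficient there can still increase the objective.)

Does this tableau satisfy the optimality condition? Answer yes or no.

yes

No objective-row coefficient is strictly negative, so no entering variable exists; the tableau is optimal.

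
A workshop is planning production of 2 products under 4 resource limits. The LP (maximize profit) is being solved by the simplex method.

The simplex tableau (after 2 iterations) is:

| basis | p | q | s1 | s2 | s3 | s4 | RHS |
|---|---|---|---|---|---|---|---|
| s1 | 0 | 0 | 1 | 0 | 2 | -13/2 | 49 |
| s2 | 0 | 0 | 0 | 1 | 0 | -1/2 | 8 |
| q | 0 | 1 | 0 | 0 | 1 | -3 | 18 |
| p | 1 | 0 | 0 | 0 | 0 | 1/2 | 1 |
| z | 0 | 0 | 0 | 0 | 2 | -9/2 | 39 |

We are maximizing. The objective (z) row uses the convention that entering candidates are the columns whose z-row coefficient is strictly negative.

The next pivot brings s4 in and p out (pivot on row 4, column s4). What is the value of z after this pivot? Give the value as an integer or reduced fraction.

Minimum ratio for s4: 1/(1/2) = 2.
z changes by −(z-row coeff of s4)·ratio = −(-9/2)·2 = 9.
New z = 39 + 9 = 48.

48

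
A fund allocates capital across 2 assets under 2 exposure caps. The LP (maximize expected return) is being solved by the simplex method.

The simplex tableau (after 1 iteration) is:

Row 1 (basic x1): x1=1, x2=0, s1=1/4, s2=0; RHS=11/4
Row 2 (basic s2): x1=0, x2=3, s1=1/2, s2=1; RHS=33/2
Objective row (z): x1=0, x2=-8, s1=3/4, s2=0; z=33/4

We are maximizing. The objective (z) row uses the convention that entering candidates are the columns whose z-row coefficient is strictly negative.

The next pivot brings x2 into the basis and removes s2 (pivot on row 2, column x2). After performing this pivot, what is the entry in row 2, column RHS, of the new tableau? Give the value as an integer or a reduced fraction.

Pivot element is row 2, column x2: 3.
Normalize row 2: new (row 2, RHS) = (33/2)/3 = 11/2.
Row 2 is the pivot row, so the entry is 11/2.

11/2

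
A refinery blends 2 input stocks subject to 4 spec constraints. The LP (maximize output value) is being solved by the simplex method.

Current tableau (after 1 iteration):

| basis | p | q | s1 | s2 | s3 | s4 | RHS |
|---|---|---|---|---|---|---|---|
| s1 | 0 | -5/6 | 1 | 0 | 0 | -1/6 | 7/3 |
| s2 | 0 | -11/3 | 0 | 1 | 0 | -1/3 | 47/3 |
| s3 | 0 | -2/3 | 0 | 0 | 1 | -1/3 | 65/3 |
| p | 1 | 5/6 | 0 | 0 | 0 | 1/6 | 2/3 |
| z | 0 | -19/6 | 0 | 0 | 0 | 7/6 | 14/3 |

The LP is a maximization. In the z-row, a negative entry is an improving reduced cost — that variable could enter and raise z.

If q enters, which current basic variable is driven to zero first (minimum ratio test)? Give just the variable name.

Ratios: row 1 (s1): entry -5/6 ≤ 0, skip; row 2 (s2): entry -11/3 ≤ 0, skip; row 3 (s3): entry -2/3 ≤ 0, skip; row 4 (p): (2/3)/(5/6) = 4/5.
Minimum ratio 4/5 is in the p row, so p leaves.

p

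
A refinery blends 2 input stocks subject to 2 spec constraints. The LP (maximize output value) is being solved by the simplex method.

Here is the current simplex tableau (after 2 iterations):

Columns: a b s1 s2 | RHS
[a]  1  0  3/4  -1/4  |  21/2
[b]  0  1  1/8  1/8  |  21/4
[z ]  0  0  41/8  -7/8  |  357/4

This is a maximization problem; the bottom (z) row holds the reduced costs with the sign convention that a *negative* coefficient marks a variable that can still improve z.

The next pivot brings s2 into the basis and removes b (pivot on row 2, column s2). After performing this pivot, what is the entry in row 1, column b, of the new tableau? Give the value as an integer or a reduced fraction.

Pivot element is row 2, column s2: 1/8.
Normalize row 2: new (row 2, b) = 1/(1/8) = 8.
row 1 ← row 1 − (-1/4)·(new row 2): 0 − (-1/4)·8 = 2.

2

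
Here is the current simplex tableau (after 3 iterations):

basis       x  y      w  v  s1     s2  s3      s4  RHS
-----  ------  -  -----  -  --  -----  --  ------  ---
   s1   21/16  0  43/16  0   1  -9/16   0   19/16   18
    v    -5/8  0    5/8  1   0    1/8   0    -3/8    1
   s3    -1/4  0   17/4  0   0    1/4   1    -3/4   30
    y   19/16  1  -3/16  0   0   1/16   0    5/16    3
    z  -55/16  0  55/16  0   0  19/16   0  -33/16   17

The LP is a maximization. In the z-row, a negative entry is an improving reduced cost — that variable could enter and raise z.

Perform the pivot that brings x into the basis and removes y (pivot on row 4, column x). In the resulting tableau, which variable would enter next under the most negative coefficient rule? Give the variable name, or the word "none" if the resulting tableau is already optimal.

Pivot element 19/16. New z-row = old z-row − (-55/16)·(row 4/(19/16)).
Updated z-row coefficients: x: 0, y: 55/19, w: 55/19, v: 0, s1: 0, s2: 26/19, s3: 0, s4: -22/19.
The most negative is -22/19 in column s4, so s4 would enter next.

s4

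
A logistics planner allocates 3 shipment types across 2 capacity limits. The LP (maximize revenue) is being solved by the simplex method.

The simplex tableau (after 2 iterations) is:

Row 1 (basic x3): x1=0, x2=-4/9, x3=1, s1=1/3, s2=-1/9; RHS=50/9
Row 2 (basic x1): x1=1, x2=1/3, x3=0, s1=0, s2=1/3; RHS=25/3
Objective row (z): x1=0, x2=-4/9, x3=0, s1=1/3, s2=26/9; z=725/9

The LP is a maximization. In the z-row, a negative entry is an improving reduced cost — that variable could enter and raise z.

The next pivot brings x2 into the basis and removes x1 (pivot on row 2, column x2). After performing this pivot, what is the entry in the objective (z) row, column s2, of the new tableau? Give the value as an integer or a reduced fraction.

Pivot element is row 2, column x2: 1/3.
Normalize row 2: new (row 2, s2) = (1/3)/(1/3) = 1.
z-row ← z-row − (-4/9)·(new row 2): 26/9 − (-4/9)·1 = 10/3.

10/3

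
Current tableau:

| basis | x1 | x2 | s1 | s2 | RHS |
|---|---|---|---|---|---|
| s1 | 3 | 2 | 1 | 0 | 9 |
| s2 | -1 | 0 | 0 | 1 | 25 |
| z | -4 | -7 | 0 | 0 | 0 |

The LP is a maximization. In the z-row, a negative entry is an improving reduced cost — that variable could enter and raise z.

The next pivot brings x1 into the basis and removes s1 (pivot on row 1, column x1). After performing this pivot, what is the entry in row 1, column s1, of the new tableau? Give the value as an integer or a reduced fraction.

1/3

Pivot element is row 1, column x1: 3.
Normalize row 1: new (row 1, s1) = 1/3 = 1/3.
Row 1 is the pivot row, so the entry is 1/3.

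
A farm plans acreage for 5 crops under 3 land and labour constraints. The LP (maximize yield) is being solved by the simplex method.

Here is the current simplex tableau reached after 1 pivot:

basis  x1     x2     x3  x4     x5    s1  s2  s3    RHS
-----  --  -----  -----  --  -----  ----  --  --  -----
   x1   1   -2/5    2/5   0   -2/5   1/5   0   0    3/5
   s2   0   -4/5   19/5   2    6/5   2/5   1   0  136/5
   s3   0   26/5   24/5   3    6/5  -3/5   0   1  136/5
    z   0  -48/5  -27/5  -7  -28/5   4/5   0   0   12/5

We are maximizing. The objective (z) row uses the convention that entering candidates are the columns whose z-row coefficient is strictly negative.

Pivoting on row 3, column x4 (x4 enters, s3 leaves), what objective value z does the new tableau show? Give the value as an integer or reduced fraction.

Minimum ratio for x4: (136/5)/3 = 136/15.
z changes by −(z-row coeff of x4)·ratio = −(-7)·(136/15) = 952/15.
New z = 12/5 + (952/15) = 988/15.

988/15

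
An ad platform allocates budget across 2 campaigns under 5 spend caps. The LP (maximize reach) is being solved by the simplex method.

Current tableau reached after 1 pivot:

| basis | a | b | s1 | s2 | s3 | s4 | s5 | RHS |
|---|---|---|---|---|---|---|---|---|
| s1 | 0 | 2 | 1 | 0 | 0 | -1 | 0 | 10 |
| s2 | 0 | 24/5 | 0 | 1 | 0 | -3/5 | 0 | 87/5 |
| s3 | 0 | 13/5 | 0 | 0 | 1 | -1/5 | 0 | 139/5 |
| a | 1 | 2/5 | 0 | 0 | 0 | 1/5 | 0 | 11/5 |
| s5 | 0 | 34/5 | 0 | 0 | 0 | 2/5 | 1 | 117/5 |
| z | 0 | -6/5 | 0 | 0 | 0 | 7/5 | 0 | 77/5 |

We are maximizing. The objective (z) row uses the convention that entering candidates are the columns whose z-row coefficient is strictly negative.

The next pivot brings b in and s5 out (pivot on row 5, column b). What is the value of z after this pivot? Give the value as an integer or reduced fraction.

332/17

Minimum ratio for b: (117/5)/(34/5) = 117/34.
z changes by −(z-row coeff of b)·ratio = −(-6/5)·(117/34) = 351/85.
New z = 77/5 + (351/85) = 332/17.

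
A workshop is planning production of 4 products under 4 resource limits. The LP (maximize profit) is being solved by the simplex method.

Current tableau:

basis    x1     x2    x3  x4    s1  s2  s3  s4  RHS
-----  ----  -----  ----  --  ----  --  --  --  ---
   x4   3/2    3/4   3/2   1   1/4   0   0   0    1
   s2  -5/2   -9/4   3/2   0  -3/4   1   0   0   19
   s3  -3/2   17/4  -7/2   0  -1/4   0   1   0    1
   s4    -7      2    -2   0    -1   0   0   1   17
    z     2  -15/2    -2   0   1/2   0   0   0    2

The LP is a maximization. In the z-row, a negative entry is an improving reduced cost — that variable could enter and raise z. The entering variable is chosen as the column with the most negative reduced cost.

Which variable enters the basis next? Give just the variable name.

Objective-row coefficients: x1: 2, x2: -15/2, x3: -2, x4: 0, s1: 1/2, s2: 0, s3: 0, s4: 0.
The most negative is -15/2 in column x2, so x2 enters.

x2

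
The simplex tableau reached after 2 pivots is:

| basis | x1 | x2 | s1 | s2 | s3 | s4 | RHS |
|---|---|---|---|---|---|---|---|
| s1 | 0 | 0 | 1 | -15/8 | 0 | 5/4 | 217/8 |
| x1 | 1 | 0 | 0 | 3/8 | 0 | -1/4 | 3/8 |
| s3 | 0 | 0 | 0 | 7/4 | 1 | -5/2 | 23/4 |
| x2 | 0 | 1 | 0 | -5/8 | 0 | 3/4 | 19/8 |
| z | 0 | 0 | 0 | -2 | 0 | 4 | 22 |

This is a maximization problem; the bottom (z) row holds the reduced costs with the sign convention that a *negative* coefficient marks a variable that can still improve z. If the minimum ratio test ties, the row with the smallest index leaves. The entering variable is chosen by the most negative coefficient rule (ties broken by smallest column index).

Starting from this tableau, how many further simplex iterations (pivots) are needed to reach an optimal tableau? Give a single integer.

1

pivot: s2 in, x1 out → z = 24
No improving column remains; optimal.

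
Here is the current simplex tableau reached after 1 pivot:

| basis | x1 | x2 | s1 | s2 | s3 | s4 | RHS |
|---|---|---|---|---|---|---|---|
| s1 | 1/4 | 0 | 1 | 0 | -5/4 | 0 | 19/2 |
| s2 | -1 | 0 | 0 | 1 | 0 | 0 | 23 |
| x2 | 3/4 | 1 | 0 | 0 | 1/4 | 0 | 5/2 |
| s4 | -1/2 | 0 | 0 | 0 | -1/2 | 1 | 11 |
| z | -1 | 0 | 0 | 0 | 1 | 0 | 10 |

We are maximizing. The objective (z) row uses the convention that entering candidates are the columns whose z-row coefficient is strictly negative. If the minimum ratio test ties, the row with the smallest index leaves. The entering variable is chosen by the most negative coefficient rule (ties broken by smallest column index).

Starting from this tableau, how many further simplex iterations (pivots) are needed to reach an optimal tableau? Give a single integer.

pivot: x1 in, x2 out → z = 40/3
No improving column remains; optimal.

1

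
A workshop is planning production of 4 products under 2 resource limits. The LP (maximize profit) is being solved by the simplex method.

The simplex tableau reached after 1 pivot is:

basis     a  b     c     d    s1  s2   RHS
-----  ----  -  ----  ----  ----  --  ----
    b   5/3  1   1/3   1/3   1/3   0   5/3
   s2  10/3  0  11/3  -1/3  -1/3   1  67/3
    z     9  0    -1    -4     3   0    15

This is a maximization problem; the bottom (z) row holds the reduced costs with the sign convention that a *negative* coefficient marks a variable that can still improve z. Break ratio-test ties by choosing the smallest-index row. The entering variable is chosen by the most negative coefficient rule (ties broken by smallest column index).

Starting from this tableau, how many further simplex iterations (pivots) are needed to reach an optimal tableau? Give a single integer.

1

pivot: d in, b out → z = 35
No improving column remains; optimal.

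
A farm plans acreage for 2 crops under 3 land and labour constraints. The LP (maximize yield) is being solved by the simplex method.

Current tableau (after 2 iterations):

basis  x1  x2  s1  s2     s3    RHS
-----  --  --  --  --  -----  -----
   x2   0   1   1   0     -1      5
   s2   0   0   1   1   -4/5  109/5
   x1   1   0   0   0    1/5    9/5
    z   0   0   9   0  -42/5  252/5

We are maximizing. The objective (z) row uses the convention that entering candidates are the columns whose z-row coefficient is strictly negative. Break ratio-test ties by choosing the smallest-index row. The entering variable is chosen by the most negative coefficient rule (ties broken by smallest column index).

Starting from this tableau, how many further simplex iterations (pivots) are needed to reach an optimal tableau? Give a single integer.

1

pivot: s3 in, x1 out → z = 126
No improving column remains; optimal.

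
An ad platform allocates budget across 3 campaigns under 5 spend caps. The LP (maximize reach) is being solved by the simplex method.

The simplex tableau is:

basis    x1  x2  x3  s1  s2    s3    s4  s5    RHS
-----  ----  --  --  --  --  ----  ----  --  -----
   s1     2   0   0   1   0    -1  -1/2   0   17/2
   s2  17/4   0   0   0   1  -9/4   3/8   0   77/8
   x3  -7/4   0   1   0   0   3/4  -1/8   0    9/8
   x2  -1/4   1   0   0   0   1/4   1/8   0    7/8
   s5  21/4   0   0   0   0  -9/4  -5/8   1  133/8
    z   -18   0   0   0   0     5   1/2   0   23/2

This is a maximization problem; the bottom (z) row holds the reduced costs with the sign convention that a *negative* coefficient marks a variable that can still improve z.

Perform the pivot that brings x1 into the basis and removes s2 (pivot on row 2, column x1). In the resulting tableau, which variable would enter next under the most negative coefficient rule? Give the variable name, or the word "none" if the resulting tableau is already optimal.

Pivot element 17/4. New z-row = old z-row − (-18)·(row 2/(17/4)).
Updated z-row coefficients: x1: 0, x2: 0, x3: 0, s1: 0, s2: 72/17, s3: -77/17, s4: 71/34, s5: 0.
The most negative is -77/17 in column s3, so s3 would enter next.

s3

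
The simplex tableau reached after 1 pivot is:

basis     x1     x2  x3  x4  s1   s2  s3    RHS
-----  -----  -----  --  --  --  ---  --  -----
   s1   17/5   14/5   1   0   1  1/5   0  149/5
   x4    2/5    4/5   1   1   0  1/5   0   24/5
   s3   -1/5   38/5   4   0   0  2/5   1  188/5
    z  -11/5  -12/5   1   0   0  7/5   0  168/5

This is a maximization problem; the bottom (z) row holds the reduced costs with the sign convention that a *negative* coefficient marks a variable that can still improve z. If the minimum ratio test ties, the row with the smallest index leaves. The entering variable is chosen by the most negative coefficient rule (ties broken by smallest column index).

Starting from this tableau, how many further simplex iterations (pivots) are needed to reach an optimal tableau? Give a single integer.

3

pivot: x2 in, s3 out → z = 864/19
pivot: x1 in, x4 out → z = 50
pivot: s3 in, s1 out → z = 109/2
No improving column remains; optimal.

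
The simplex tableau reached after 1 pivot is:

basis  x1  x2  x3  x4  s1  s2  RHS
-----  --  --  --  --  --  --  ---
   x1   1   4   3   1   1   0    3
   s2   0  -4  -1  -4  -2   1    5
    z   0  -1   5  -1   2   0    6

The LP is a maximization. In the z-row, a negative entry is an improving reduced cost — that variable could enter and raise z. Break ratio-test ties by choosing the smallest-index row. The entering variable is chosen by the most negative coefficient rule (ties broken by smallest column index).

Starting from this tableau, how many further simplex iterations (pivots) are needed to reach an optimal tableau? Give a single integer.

pivot: x2 in, x1 out → z = 27/4
pivot: x4 in, x2 out → z = 9
No improving column remains; optimal.

2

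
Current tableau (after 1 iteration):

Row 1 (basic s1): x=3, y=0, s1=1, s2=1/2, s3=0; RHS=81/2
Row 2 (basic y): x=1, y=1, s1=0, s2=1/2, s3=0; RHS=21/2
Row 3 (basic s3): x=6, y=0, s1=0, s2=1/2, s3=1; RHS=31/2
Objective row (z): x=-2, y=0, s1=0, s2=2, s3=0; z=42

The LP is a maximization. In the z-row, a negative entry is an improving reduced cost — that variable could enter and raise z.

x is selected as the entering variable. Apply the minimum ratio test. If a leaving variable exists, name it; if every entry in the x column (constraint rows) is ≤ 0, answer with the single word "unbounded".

Ratios: row 1 (s1): (81/2)/3 = 27/2; row 2 (y): (21/2)/1 = 21/2; row 3 (s3): (31/2)/6 = 31/12.
Minimum ratio is in the s3 row, so s3 leaves.

s3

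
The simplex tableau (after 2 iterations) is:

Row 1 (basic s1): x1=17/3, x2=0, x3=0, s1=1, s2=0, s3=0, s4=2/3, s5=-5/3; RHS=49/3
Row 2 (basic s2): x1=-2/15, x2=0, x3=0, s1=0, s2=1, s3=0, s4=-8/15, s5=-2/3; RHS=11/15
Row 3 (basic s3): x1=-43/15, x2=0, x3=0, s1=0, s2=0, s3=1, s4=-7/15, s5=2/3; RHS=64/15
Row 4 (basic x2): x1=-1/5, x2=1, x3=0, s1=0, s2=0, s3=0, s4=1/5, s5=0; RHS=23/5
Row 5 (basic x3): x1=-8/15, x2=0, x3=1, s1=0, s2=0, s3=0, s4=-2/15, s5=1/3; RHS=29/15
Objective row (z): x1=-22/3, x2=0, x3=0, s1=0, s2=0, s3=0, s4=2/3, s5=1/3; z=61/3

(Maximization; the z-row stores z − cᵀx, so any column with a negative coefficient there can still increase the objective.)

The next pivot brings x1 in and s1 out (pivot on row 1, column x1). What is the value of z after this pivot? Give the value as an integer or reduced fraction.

Minimum ratio for x1: (49/3)/(17/3) = 49/17.
z changes by −(z-row coeff of x1)·ratio = −(-22/3)·(49/17) = 1078/51.
New z = 61/3 + (1078/51) = 705/17.

705/17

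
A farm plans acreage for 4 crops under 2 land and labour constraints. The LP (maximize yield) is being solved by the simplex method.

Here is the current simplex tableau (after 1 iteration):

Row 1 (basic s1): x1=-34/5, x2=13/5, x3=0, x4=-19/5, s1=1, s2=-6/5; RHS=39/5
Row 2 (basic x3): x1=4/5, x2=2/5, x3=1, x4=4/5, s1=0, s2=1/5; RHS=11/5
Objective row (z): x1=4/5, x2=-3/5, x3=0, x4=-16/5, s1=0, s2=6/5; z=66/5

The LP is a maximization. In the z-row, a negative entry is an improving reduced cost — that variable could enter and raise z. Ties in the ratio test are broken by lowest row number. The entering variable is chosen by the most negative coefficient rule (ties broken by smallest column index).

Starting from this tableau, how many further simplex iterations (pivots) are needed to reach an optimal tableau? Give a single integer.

1

pivot: x4 in, x3 out → z = 22
No improving column remains; optimal.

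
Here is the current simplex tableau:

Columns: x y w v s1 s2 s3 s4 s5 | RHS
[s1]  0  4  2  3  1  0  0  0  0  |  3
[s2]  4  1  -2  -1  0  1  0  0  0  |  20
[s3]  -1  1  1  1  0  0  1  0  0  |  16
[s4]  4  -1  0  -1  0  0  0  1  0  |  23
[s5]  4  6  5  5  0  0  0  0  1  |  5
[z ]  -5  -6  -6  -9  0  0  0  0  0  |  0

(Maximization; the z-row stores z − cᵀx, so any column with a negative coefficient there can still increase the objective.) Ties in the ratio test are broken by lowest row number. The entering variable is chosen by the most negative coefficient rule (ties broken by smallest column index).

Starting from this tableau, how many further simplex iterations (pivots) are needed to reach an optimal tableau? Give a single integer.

pivot: v in, s1 out → z = 9
pivot: x in, s5 out → z = 9
No improving column remains; optimal.

2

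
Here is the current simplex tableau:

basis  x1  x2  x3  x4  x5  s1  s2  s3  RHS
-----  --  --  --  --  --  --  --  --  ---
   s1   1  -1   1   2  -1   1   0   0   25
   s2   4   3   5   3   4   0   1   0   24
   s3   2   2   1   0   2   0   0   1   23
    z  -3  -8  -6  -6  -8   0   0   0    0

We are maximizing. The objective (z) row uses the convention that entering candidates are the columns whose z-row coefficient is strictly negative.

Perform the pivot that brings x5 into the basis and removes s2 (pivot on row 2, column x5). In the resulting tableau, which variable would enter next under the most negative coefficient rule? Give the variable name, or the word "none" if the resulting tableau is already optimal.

Pivot element 4. New z-row = old z-row − (-8)·(row 2/4).
Updated z-row coefficients: x1: 5, x2: -2, x3: 4, x4: 0, x5: 0, s1: 0, s2: 2, s3: 0.
The most negative is -2 in column x2, so x2 would enter next.

x2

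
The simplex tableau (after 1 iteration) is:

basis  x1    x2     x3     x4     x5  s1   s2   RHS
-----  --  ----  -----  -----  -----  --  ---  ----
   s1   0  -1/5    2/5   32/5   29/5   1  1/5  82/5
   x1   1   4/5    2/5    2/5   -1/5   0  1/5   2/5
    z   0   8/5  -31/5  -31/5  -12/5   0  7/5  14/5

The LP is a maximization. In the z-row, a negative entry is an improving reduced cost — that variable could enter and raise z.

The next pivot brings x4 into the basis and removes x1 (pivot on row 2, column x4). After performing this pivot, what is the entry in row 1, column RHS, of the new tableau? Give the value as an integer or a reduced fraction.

10

Pivot element is row 2, column x4: 2/5.
Normalize row 2: new (row 2, RHS) = (2/5)/(2/5) = 1.
row 1 ← row 1 − (32/5)·(new row 2): 82/5 − (32/5)·1 = 10.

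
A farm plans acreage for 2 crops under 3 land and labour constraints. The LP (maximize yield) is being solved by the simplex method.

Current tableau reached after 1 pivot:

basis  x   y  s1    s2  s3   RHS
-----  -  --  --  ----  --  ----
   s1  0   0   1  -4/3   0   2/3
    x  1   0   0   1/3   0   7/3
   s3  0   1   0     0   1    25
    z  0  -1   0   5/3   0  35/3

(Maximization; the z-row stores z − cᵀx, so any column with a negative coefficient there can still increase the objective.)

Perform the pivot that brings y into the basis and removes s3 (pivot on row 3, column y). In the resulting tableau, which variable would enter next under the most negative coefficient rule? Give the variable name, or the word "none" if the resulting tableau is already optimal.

Pivot element 1. New z-row = old z-row − (-1)·(row 3/1).
Updated z-row coefficients: x: 0, y: 0, s1: 0, s2: 5/3, s3: 1.
No coefficient is strictly negative; the tableau after this pivot is optimal.

none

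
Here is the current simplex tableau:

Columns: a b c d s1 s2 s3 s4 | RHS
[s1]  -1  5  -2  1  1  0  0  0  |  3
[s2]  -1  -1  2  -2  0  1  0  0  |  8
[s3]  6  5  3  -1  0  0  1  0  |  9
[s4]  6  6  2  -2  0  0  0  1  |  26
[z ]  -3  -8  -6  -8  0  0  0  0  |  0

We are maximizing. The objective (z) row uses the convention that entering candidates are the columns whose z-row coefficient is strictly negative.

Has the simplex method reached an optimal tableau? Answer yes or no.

no

Column a has objective-row coefficient -3, which is negative; an improving pivot exists, so not yet optimal.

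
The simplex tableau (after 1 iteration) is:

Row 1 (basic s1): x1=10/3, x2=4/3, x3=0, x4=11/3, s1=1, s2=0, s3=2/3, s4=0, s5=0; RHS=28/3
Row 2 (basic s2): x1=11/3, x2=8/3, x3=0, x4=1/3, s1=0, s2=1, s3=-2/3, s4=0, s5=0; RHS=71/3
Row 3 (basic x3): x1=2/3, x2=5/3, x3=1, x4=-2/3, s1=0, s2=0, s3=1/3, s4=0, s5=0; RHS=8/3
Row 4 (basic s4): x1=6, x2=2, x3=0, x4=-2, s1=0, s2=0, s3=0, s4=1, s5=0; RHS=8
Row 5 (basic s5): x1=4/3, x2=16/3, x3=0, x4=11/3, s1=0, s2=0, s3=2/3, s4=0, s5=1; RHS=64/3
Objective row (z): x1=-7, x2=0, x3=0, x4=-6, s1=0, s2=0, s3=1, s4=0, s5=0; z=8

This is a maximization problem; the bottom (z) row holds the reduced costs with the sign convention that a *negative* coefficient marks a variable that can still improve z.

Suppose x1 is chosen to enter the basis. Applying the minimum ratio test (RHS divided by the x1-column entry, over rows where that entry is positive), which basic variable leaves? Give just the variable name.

s4

Ratios: row 1 (s1): (28/3)/(10/3) = 14/5; row 2 (s2): (71/3)/(11/3) = 71/11; row 3 (x3): (8/3)/(2/3) = 4; row 4 (s4): 8/6 = 4/3; row 5 (s5): (64/3)/(4/3) = 16.
Minimum ratio 4/3 is in the s4 row, so s4 leaves.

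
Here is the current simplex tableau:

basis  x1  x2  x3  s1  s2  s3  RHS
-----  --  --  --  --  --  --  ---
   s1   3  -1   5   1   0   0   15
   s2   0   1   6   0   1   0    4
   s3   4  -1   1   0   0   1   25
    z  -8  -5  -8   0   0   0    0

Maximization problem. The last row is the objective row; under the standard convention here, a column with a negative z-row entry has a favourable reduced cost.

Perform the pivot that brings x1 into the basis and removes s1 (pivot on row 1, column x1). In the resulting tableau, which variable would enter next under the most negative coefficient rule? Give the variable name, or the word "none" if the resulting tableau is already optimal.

Pivot element 3. New z-row = old z-row − (-8)·(row 1/3).
Updated z-row coefficients: x1: 0, x2: -23/3, x3: 16/3, s1: 8/3, s2: 0, s3: 0.
The most negative is -23/3 in column x2, so x2 would enter next.

x2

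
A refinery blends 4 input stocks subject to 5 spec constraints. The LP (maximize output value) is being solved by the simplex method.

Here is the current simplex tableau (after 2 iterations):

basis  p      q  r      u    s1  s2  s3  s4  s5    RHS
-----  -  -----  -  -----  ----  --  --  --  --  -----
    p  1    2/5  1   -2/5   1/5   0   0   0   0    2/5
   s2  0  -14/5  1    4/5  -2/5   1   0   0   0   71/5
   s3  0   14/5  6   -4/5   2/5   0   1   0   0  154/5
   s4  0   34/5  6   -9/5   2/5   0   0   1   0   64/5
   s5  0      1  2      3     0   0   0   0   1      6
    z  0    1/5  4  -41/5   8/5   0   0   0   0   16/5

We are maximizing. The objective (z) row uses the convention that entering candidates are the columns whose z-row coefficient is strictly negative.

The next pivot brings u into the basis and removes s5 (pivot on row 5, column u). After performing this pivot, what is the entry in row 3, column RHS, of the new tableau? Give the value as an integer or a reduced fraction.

162/5

Pivot element is row 5, column u: 3.
Normalize row 5: new (row 5, RHS) = 6/3 = 2.
row 3 ← row 3 − (-4/5)·(new row 5): 154/5 − (-4/5)·2 = 162/5.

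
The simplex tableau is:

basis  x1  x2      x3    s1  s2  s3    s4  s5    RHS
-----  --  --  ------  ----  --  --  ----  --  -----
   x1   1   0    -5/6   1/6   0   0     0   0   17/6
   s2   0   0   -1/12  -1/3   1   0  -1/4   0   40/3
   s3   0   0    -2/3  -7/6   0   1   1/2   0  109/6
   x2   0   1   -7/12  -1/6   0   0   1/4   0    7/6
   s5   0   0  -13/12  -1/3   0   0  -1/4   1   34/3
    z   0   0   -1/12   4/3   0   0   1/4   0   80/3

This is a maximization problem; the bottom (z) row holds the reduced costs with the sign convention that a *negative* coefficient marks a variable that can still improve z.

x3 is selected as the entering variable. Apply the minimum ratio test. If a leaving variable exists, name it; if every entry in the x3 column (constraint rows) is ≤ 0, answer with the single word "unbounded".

x3-column entries: row 1: -5/6, row 2: -1/12, row 3: -2/3, row 4: -7/12, row 5: -13/12. All ≤ 0, so x3 can increase without bound; the LP is unbounded in this direction.

unbounded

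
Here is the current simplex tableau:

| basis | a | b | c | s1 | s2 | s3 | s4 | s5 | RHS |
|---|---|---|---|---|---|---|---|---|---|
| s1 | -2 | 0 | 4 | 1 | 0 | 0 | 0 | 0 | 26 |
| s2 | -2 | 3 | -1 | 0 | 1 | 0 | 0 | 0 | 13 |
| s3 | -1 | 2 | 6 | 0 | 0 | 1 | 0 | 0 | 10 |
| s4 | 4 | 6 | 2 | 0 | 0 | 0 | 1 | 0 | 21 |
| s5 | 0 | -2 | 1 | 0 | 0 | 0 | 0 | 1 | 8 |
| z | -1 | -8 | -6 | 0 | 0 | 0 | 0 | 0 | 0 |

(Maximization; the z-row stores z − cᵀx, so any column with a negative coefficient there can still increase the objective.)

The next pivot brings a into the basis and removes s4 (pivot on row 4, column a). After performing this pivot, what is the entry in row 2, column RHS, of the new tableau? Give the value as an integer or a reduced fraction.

47/2

Pivot element is row 4, column a: 4.
Normalize row 4: new (row 4, RHS) = 21/4 = 21/4.
row 2 ← row 2 − (-2)·(new row 4): 13 − (-2)·(21/4) = 47/2.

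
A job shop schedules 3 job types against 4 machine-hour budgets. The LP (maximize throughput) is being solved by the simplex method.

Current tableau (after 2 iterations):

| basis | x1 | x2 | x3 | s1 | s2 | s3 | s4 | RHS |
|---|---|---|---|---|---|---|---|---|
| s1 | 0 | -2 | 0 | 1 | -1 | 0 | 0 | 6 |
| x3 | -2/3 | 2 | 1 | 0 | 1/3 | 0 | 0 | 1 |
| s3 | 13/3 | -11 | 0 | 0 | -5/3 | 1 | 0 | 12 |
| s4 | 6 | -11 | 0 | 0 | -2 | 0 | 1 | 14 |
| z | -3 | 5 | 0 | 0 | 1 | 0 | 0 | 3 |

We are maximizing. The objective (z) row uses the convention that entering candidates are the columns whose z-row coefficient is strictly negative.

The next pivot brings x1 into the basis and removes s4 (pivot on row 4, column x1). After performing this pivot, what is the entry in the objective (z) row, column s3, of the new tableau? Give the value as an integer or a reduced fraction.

Pivot element is row 4, column x1: 6.
Normalize row 4: new (row 4, s3) = 0/6 = 0.
z-row ← z-row − (-3)·(new row 4): 0 − (-3)·0 = 0.

0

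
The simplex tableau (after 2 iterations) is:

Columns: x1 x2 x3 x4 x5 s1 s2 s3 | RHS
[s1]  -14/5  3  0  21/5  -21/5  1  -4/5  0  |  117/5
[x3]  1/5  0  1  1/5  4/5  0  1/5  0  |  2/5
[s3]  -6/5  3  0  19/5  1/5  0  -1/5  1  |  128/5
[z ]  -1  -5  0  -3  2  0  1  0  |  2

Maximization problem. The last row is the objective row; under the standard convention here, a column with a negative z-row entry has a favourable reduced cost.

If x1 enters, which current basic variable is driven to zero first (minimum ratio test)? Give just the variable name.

Ratios: row 1 (s1): entry -14/5 ≤ 0, skip; row 2 (x3): (2/5)/(1/5) = 2; row 3 (s3): entry -6/5 ≤ 0, skip.
Minimum ratio 2 is in the x3 row, so x3 leaves.

x3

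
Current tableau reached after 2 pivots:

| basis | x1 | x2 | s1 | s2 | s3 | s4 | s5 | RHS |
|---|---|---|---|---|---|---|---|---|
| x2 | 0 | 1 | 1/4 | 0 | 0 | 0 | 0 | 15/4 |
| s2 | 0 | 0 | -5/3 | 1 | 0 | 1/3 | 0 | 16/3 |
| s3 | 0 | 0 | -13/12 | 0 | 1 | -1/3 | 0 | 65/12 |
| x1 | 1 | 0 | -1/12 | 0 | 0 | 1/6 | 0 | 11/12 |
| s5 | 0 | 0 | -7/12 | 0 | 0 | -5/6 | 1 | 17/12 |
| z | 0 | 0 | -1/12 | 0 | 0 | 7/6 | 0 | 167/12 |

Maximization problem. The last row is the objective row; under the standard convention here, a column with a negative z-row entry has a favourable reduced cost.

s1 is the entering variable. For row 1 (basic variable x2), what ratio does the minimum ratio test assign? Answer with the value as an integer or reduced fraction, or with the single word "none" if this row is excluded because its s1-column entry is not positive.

15

Ratio = RHS / (s1 entry) = (15/4) / (1/4) = 15.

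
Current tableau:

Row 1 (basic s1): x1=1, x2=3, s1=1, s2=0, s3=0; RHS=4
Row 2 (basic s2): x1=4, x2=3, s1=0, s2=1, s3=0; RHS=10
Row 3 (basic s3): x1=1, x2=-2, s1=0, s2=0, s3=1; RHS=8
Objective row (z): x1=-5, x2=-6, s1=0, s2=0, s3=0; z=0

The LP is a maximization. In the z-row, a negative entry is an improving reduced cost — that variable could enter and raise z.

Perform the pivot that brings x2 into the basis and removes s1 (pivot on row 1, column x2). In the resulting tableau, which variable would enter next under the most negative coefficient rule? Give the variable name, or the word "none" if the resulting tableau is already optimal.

Pivot element 3. New z-row = old z-row − (-6)·(row 1/3).
Updated z-row coefficients: x1: -3, x2: 0, s1: 2, s2: 0, s3: 0.
The most negative is -3 in column x1, so x1 would enter next.

x1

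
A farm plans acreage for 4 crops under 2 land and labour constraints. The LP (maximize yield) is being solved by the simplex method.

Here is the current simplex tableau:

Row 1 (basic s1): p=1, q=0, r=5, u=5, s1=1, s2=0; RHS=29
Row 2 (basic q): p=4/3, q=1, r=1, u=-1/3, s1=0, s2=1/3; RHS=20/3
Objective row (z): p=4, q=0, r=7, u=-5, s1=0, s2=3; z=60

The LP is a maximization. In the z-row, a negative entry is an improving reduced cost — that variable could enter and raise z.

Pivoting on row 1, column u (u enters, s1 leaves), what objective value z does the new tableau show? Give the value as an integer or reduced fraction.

Minimum ratio for u: 29/5 = 29/5.
z changes by −(z-row coeff of u)·ratio = −(-5)·(29/5) = 29.
New z = 60 + 29 = 89.

89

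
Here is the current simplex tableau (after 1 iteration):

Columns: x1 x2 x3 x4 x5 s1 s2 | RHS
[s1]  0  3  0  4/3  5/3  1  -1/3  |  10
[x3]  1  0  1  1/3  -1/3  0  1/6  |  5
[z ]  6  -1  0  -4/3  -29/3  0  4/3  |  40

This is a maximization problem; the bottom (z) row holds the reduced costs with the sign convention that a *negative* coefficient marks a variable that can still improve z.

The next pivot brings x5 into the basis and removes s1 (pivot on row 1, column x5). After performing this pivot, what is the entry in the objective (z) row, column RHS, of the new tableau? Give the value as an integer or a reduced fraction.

Pivot element is row 1, column x5: 5/3.
Normalize row 1: new (row 1, RHS) = 10/(5/3) = 6.
z-row ← z-row − (-29/3)·(new row 1): 40 − (-29/3)·6 = 98.

98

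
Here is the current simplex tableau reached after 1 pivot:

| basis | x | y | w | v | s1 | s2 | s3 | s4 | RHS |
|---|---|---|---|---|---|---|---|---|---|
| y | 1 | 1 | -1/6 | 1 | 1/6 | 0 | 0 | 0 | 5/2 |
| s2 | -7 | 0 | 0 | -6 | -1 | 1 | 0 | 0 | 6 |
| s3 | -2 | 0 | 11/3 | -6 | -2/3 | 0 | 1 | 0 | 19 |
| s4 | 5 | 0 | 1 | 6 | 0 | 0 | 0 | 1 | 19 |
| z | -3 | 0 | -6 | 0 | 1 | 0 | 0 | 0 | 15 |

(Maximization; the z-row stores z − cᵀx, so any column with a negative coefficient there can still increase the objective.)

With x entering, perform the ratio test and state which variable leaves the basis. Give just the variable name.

y

Ratios: row 1 (y): (5/2)/1 = 5/2; row 2 (s2): entry -7 ≤ 0, skip; row 3 (s3): entry -2 ≤ 0, skip; row 4 (s4): 19/5 = 19/5.
Minimum ratio 5/2 is in the y row, so y leaves.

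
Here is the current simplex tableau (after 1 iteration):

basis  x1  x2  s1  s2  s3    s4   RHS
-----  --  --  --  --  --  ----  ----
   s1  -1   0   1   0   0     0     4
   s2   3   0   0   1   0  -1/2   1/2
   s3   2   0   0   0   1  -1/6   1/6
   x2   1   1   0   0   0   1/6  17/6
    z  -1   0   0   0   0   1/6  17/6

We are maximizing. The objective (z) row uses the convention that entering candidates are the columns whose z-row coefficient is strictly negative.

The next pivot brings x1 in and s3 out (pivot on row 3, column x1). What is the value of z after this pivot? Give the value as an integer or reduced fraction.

35/12

Minimum ratio for x1: (1/6)/2 = 1/12.
z changes by −(z-row coeff of x1)·ratio = −(-1)·(1/12) = 1/12.
New z = 17/6 + (1/12) = 35/12.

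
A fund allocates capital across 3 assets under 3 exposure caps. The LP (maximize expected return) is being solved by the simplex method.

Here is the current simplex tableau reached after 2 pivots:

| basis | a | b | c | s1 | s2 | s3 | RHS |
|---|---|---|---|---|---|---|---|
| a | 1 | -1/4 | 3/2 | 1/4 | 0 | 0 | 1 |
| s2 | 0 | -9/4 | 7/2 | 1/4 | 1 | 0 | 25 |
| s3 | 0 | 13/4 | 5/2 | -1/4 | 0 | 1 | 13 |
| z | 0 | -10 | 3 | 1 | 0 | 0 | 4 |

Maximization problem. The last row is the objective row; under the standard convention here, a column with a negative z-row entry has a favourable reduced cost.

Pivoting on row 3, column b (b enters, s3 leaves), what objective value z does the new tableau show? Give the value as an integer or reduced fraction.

Minimum ratio for b: 13/(13/4) = 4.
z changes by −(z-row coeff of b)·ratio = −(-10)·4 = 40.
New z = 4 + 40 = 44.

44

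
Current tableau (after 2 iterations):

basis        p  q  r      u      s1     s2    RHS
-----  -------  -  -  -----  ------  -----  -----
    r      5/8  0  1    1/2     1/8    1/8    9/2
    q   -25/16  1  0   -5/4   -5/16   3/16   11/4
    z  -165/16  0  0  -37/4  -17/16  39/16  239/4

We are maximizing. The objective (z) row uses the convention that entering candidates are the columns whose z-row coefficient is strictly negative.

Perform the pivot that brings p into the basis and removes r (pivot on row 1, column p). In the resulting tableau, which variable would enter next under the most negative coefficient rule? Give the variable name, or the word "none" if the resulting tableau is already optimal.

Pivot element 5/8. New z-row = old z-row − (-165/16)·(row 1/(5/8)).
Updated z-row coefficients: p: 0, q: 0, r: 33/2, u: -1, s1: 1, s2: 9/2.
The most negative is -1 in column u, so u would enter next.

u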